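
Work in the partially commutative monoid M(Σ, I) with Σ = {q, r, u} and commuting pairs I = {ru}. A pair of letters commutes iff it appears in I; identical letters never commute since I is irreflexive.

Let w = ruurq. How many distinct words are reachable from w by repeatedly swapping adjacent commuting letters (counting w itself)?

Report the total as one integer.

#0=r has no predecessor
#1=u has no predecessor
#2=u depends on [1:u]
#3=r depends on [0:r]
#4=q depends on [2:u, 3:r]
sources: [0:r, 1:u]
N(rest) = Σ N(rest − s) over sources s of rest; N(one piece) = 1:
  size 1 → [4]=1
  size 2 → [2,4]=1  [3,4]=1
  size 3 → [0,3,4]=1  [1,2,4]=1  [2,3,4]=2
  first=0(r) contributes 3
  first=1(u) contributes 3
|[w]| = 6

6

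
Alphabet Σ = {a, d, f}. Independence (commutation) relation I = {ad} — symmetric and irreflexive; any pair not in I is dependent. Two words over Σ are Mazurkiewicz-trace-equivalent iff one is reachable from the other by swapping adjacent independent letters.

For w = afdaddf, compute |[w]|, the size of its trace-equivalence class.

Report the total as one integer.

4

0(a) covers ∅
1(f) covers 0:a
2(d) covers 1:f
3(a) covers 1:f
4(d) covers 2:d
5(d) covers 4:d
6(f) covers 3:a, 5:d
floor of heap: 0:a
completions by unplaced set U, small U first (add the entries for U minus each lowest piece of U):
  |U|=1: {6}:1
  |U|=2: {3,6}:1  {5,6}:1
  |U|=3: {3,5,6}:2  {4,5,6}:1
  |U|=4: {2,4,5,6}:1  {3,4,5,6}:3
  |U|=5: {2,3,4,5,6}:4
  start at 0(a): 4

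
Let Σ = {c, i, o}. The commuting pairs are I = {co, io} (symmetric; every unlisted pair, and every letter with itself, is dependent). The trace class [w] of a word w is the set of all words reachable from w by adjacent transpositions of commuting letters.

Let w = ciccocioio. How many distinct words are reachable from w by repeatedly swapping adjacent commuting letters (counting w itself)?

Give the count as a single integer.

#0=c has no predecessor
#1=i depends on [0:c]
#2=c depends on [1:i]
#3=c depends on [2:c]
#4=o has no predecessor
#5=c depends on [3:c]
#6=i depends on [5:c]
#7=o depends on [4:o]
#8=i depends on [6:i]
#9=o depends on [7:o]
sources: [0:c, 4:o]
N(rest) = Σ N(rest − s) over sources s of rest; N(one piece) = 1:
  size 1 → [8]=1  [9]=1
  size 2 → [6,8]=1  [7,9]=1  [8,9]=2
  size 3 → [4,7,9]=1  [5,6,8]=1  [6,8,9]=3  [7,8,9]=3
  size 4 → [3,5,6,8]=1  [4,7,8,9]=4  [5,6,8,9]=4  [6,7,8,9]=6
  size 5 → [2,3,5,6,8]=1  [3,5,6,8,9]=5  [4,6,7,8,9]=10  [5,6,7,8,9]=10
  size 6 → [1,2,3,5,6,8]=1  [2,3,5,6,8,9]=6  [3,5,6,7,8,9]=15  [4,5,6,7,8,9]=20
  size 7 → [0,1,2,3,5,6,8]=1  [1,2,3,5,6,8,9]=7  [2,3,5,6,7,8,9]=21  [3,4,5,6,7,8,9]=35
  size 8 → [0,1,2,3,5,6,8,9]=8  [1,2,3,5,6,7,8,9]=28  [2,3,4,5,6,7,8,9]=56
  first=0(c) contributes 84
  first=4(o) contributes 36
|[w]| = 120

120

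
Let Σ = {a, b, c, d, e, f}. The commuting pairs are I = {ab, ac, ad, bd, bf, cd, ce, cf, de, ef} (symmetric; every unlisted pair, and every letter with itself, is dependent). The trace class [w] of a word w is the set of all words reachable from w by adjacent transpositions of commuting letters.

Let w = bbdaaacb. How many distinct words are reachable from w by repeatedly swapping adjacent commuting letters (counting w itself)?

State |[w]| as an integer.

#0=b has no predecessor
#1=b depends on [0:b]
#2=d has no predecessor
#3=a has no predecessor
#4=a depends on [3:a]
#5=a depends on [4:a]
#6=c depends on [1:b]
#7=b depends on [6:c]
sources: [0:b, 2:d, 3:a]
N(rest) = Σ N(rest − s) over sources s of rest; N(one piece) = 1:
  size 1 → [2]=1  [5]=1  [7]=1
  size 2 → [2,5]=2  [2,7]=2  [4,5]=1  [5,7]=2  [6,7]=1
  size 3 → [1,6,7]=1  [2,4,5]=3  [2,5,7]=6  [2,6,7]=3  [3,4,5]=1  [4,5,7]=3  [5,6,7]=3
  size 4 → [0,1,6,7]=1  [1,2,6,7]=4  [1,5,6,7]=4  [2,3,4,5]=4  [2,4,5,7]=12  [2,5,6,7]=12  [3,4,5,7]=4  [4,5,6,7]=6
  size 5 → [0,1,2,6,7]=5  [0,1,5,6,7]=5  [1,2,5,6,7]=20  [1,4,5,6,7]=10  [2,3,4,5,7]=20  [2,4,5,6,7]=30  [3,4,5,6,7]=10
  size 6 → [0,1,2,5,6,7]=30  [0,1,4,5,6,7]=15  [1,2,4,5,6,7]=60  [1,3,4,5,6,7]=20  [2,3,4,5,6,7]=60
  first=0(b) contributes 140
  first=2(d) contributes 35
  first=3(a) contributes 105
|[w]| = 280

280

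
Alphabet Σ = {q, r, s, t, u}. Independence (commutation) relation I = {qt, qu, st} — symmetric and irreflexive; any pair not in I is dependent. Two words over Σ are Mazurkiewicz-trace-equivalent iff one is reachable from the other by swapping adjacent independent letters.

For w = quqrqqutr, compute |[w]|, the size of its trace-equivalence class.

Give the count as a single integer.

18

piece 0:q — minimal
piece 1:u — minimal
piece 2:q rests on {0:q}
piece 3:r rests on {1:u, 2:q}
piece 4:q rests on {3:r}
piece 5:q rests on {4:q}
piece 6:u rests on {3:r}
piece 7:t rests on {6:u}
piece 8:r rests on {5:q, 7:t}
minimal pieces: {0:q, 1:u}
ways to finish when only these pieces remain (= sum over removing one remaining piece with nothing left below it):
  1 left: {8}→1
  2 left: {5,8}→1  {7,8}→1
  3 left: {4,5,8}→1  {5,7,8}→2  {6,7,8}→1
  4 left: {4,5,7,8}→3  {5,6,7,8}→3
  5 left: {4,5,6,7,8}→6
  6 left: {3,4,5,6,7,8}→6
  7 left: {1,3,4,5,6,7,8}→6  {2,3,4,5,6,7,8}→6
  placing 0:q first → 12 extensions
  placing 1:u first → 6 extensions
total linear extensions = 18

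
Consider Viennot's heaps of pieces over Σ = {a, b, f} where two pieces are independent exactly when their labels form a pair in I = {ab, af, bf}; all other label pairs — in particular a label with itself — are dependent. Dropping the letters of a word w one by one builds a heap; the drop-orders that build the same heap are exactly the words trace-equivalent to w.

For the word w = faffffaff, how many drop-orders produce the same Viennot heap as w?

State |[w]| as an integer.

0(f) covers ∅
1(a) covers ∅
2(f) covers 0:f
3(f) covers 2:f
4(f) covers 3:f
5(f) covers 4:f
6(a) covers 1:a
7(f) covers 5:f
8(f) covers 7:f
floor of heap: 0:f, 1:a
completions by unplaced set U, small U first (add the entries for U minus each lowest piece of U):
  |U|=1: {6}:1  {8}:1
  |U|=2: {1,6}:1  {6,8}:2  {7,8}:1
  |U|=3: {1,6,8}:3  {5,7,8}:1  {6,7,8}:3
  |U|=4: {1,6,7,8}:6  {4,5,7,8}:1  {5,6,7,8}:4
  |U|=5: {1,5,6,7,8}:10  {3,4,5,7,8}:1  {4,5,6,7,8}:5
  |U|=6: {1,4,5,6,7,8}:15  {2,3,4,5,7,8}:1  {3,4,5,6,7,8}:6
  |U|=7: {0,2,3,4,5,7,8}:1  {1,3,4,5,6,7,8}:21  {2,3,4,5,6,7,8}:7
  start at 0(f): 28
  start at 1(a): 8
sum over floor = 36

36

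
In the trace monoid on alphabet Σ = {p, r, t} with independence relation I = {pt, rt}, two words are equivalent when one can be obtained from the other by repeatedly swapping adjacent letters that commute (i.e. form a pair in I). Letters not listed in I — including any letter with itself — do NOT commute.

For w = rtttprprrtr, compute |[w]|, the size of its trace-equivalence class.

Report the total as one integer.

drop 0:r onto floor
drop 1:t onto floor
drop 2:t onto {1:t}
drop 3:t onto {2:t}
drop 4:p onto {0:r}
drop 5:r onto {4:p}
drop 6:p onto {5:r}
drop 7:r onto {6:p}
drop 8:r onto {7:r}
drop 9:t onto {3:t}
drop 10:r onto {8:r}
ground layer = {0:r, 1:t}
drop-orders for the pieces not yet dropped (sum over which currently-grounded one goes next):
  1 to go: {9} 1  {10} 1
  2 to go: {3,9} 1  {8,10} 1  {9,10} 2
  3 to go: {2,3,9} 1  {3,9,10} 3  {7,8,10} 1  {8,9,10} 3
  4 to go: {1,2,3,9} 1  {2,3,9,10} 4  {3,8,9,10} 6  {6,7,8,10} 1  {7,8,9,10} 4
  5 to go: {1,2,3,9,10} 5  {2,3,8,9,10} 10  {3,7,8,9,10} 10  {5,6,7,8,10} 1  {6,7,8,9,10} 5
  6 to go: {1,2,3,8,9,10} 15  {2,3,7,8,9,10} 20  {3,6,7,8,9,10} 15  {4,5,6,7,8,10} 1  {5,6,7,8,9,10} 6
  7 to go: {0,4,5,6,7,8,10} 1  {1,2,3,7,8,9,10} 35  {2,3,6,7,8,9,10} 35  {3,5,6,7,8,9,10} 21  {4,5,6,7,8,9,10} 7
  8 to go: {0,4,5,6,7,8,9,10} 8  {1,2,3,6,7,8,9,10} 70  {2,3,5,6,7,8,9,10} 56  {3,4,5,6,7,8,9,10} 28
  9 to go: {0,3,4,5,6,7,8,9,10} 36  {1,2,3,5,6,7,8,9,10} 126  {2,3,4,5,6,7,8,9,10} 84
  if 0:r drops first: 210 orders
  if 1:t drops first: 120 orders
heap linearizations: 330

330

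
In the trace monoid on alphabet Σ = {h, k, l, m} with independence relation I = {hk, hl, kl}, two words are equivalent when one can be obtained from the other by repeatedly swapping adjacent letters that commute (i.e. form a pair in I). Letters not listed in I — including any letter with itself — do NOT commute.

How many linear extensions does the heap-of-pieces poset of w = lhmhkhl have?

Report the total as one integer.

piece 0:l — minimal
piece 1:h — minimal
piece 2:m rests on {0:l, 1:h}
piece 3:h rests on {2:m}
piece 4:k rests on {2:m}
piece 5:h rests on {3:h}
piece 6:l rests on {2:m}
minimal pieces: {0:l, 1:h}
ways to finish when only these pieces remain (= sum over removing one remaining piece with nothing left below it):
  1 left: {4}→1  {5}→1  {6}→1
  2 left: {3,5}→1  {4,5}→2  {4,6}→2  {5,6}→2
  3 left: {3,4,5}→3  {3,5,6}→3  {4,5,6}→6
  4 left: {3,4,5,6}→12
  5 left: {2,3,4,5,6}→12
  placing 0:l first → 12 extensions
  placing 1:h first → 12 extensions
total linear extensions = 24

24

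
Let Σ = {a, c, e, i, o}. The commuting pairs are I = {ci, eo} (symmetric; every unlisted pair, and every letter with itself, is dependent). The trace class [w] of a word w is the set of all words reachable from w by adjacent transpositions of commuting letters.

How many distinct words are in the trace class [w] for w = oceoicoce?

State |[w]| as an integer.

#0=o has no predecessor
#1=c depends on [0:o]
#2=e depends on [1:c]
#3=o depends on [1:c]
#4=i depends on [2:e, 3:o]
#5=c depends on [2:e, 3:o]
#6=o depends on [4:i, 5:c]
#7=c depends on [6:o]
#8=e depends on [7:c]
sources: [0:o]
N(rest) = Σ N(rest − s) over sources s of rest; N(one piece) = 1:
  size 1 → [8]=1
  size 2 → [7,8]=1
  size 3 → [6,7,8]=1
  size 4 → [4,6,7,8]=1  [5,6,7,8]=1
  size 5 → [4,5,6,7,8]=2
  size 6 → [2,4,5,6,7,8]=2  [3,4,5,6,7,8]=2
  size 7 → [2,3,4,5,6,7,8]=4
  first=0(o) contributes 4

4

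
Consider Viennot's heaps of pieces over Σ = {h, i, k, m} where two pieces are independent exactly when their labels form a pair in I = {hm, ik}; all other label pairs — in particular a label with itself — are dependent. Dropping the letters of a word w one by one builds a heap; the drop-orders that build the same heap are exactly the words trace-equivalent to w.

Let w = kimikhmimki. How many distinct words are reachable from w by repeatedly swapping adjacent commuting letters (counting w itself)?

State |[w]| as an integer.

0(k) covers ∅
1(i) covers ∅
2(m) covers 0:k, 1:i
3(i) covers 2:m
4(k) covers 2:m
5(h) covers 3:i, 4:k
6(m) covers 3:i, 4:k
7(i) covers 5:h, 6:m
8(m) covers 7:i
9(k) covers 8:m
10(i) covers 8:m
floor of heap: 0:k, 1:i
completions by unplaced set U, small U first (add the entries for U minus each lowest piece of U):
  |U|=1: {9}:1  {10}:1
  |U|=2: {9,10}:2
  |U|=3: {8,9,10}:2
  |U|=4: {7,8,9,10}:2
  |U|=5: {5,7,8,9,10}:2  {6,7,8,9,10}:2
  |U|=6: {5,6,7,8,9,10}:4
  |U|=7: {3,5,6,7,8,9,10}:4  {4,5,6,7,8,9,10}:4
  |U|=8: {3,4,5,6,7,8,9,10}:8
  |U|=9: {2,3,4,5,6,7,8,9,10}:8
  start at 0(k): 8
  start at 1(i): 8
sum over floor = 16

16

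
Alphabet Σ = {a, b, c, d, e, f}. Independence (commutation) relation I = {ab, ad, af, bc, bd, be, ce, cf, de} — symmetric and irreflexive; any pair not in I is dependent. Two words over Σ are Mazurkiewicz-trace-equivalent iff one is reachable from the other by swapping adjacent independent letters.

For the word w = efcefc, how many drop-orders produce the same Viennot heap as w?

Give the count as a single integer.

15

drop 0:e onto floor
drop 1:f onto {0:e}
drop 2:c onto floor
drop 3:e onto {1:f}
drop 4:f onto {3:e}
drop 5:c onto {2:c}
ground layer = {0:e, 2:c}
drop-orders for the pieces not yet dropped (sum over which currently-grounded one goes next):
  1 to go: {4} 1  {5} 1
  2 to go: {2,5} 1  {3,4} 1  {4,5} 2
  3 to go: {1,3,4} 1  {2,4,5} 3  {3,4,5} 3
  4 to go: {0,1,3,4} 1  {1,3,4,5} 4  {2,3,4,5} 6
  if 0:e drops first: 10 orders
  if 2:c drops first: 5 orders
heap linearizations: 15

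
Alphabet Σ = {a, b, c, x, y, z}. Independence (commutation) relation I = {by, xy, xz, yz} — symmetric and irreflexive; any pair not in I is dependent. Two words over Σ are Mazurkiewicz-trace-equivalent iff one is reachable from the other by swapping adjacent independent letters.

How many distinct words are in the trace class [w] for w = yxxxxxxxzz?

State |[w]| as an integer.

drop 0:y onto floor
drop 1:x onto floor
drop 2:x onto {1:x}
drop 3:x onto {2:x}
drop 4:x onto {3:x}
drop 5:x onto {4:x}
drop 6:x onto {5:x}
drop 7:x onto {6:x}
drop 8:z onto floor
drop 9:z onto {8:z}
ground layer = {0:y, 1:x, 8:z}
drop-orders for the pieces not yet dropped (sum over which currently-grounded one goes next):
  1 to go: {0} 1  {7} 1  {9} 1
  2 to go: {0,7} 2  {0,9} 2  {6,7} 1  {7,9} 2  {8,9} 1
  3 to go: {0,6,7} 3  {0,7,9} 6  {0,8,9} 3  {5,6,7} 1  {6,7,9} 3  {7,8,9} 3
  4 to go: {0,5,6,7} 4  {0,6,7,9} 12  {0,7,8,9} 12  {4,5,6,7} 1  {5,6,7,9} 4  {6,7,8,9} 6
  5 to go: {0,4,5,6,7} 5  {0,5,6,7,9} 20  {0,6,7,8,9} 30  {3,4,5,6,7} 1  {4,5,6,7,9} 5  {5,6,7,8,9} 10
  6 to go: {0,3,4,5,6,7} 6  {0,4,5,6,7,9} 30  {0,5,6,7,8,9} 60  {2,3,4,5,6,7} 1  {3,4,5,6,7,9} 6  {4,5,6,7,8,9} 15
  7 to go: {0,2,3,4,5,6,7} 7  {0,3,4,5,6,7,9} 42  {0,4,5,6,7,8,9} 105  {1,2,3,4,5,6,7} 1  {2,3,4,5,6,7,9} 7  {3,4,5,6,7,8,9} 21
  8 to go: {0,1,2,3,4,5,6,7} 8  {0,2,3,4,5,6,7,9} 56  {0,3,4,5,6,7,8,9} 168  {1,2,3,4,5,6,7,9} 8  {2,3,4,5,6,7,8,9} 28
  if 0:y drops first: 36 orders
  if 1:x drops first: 252 orders
  if 8:z drops first: 72 orders
heap linearizations: 360

360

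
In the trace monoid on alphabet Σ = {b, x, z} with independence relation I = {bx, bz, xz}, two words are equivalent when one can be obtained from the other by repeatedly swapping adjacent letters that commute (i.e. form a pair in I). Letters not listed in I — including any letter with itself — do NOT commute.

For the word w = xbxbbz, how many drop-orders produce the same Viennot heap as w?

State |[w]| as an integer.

piece 0:x — minimal
piece 1:b — minimal
piece 2:x rests on {0:x}
piece 3:b rests on {1:b}
piece 4:b rests on {3:b}
piece 5:z — minimal
minimal pieces: {0:x, 1:b, 5:z}
ways to finish when only these pieces remain (= sum over removing one remaining piece with nothing left below it):
  1 left: {2}→1  {4}→1  {5}→1
  2 left: {0,2}→1  {2,4}→2  {2,5}→2  {3,4}→1  {4,5}→2
  3 left: {0,2,4}→3  {0,2,5}→3  {1,3,4}→1  {2,3,4}→3  {2,4,5}→6  {3,4,5}→3
  4 left: {0,2,3,4}→6  {0,2,4,5}→12  {1,2,3,4}→4  {1,3,4,5}→4  {2,3,4,5}→12
  placing 0:x first → 20 extensions
  placing 1:b first → 30 extensions
  placing 5:z first → 10 extensions
total linear extensions = 60

60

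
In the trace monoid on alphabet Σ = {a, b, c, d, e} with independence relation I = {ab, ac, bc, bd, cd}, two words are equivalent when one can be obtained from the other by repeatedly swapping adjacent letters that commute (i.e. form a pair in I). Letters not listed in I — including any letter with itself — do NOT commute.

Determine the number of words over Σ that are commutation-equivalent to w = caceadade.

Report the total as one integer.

0(c) covers ∅
1(a) covers ∅
2(c) covers 0:c
3(e) covers 1:a, 2:c
4(a) covers 3:e
5(d) covers 4:a
6(a) covers 5:d
7(d) covers 6:a
8(e) covers 7:d
floor of heap: 0:c, 1:a
completions by unplaced set U, small U first (add the entries for U minus each lowest piece of U):
  |U|=1: {8}:1
  |U|=2: {7,8}:1
  |U|=3: {6,7,8}:1
  |U|=4: {5,6,7,8}:1
  |U|=5: {4,5,6,7,8}:1
  |U|=6: {3,4,5,6,7,8}:1
  |U|=7: {1,3,4,5,6,7,8}:1  {2,3,4,5,6,7,8}:1
  start at 0(c): 2
  start at 1(a): 1
sum over floor = 3

3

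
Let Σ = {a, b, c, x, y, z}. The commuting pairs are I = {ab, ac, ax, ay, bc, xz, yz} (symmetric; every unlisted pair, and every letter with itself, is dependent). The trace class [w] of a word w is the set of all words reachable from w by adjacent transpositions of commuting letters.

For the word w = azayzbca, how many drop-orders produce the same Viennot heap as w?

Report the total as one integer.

#0=a has no predecessor
#1=z depends on [0:a]
#2=a depends on [1:z]
#3=y has no predecessor
#4=z depends on [2:a]
#5=b depends on [3:y, 4:z]
#6=c depends on [3:y, 4:z]
#7=a depends on [4:z]
sources: [0:a, 3:y]
N(rest) = Σ N(rest − s) over sources s of rest; N(one piece) = 1:
  size 1 → [5]=1  [6]=1  [7]=1
  size 2 → [5,6]=2  [5,7]=2  [6,7]=2
  size 3 → [3,5,6]=2  [5,6,7]=6
  size 4 → [3,5,6,7]=8  [4,5,6,7]=6
  size 5 → [2,4,5,6,7]=6  [3,4,5,6,7]=14
  size 6 → [1,2,4,5,6,7]=6  [2,3,4,5,6,7]=20
  first=0(a) contributes 26
  first=3(y) contributes 6
|[w]| = 32

32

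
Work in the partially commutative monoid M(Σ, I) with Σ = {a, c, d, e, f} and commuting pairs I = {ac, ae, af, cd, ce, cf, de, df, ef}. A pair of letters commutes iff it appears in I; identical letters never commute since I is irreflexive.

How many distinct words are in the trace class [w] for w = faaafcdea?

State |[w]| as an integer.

1512

piece 0:f — minimal
piece 1:a — minimal
piece 2:a rests on {1:a}
piece 3:a rests on {2:a}
piece 4:f rests on {0:f}
piece 5:c — minimal
piece 6:d rests on {3:a}
piece 7:e — minimal
piece 8:a rests on {6:d}
minimal pieces: {0:f, 1:a, 5:c, 7:e}
ways to finish when only these pieces remain (= sum over removing one remaining piece with nothing left below it):
  1 left: {4}→1  {5}→1  {7}→1  {8}→1
  2 left: {0,4}→1  {4,5}→2  {4,7}→2  {4,8}→2  {5,7}→2  {5,8}→2  {6,8}→1  {7,8}→2
  3 left: {0,4,5}→3  {0,4,7}→3  {0,4,8}→3  {3,6,8}→1  {4,5,7}→6  {4,5,8}→6  {4,6,8}→3  {4,7,8}→6  {5,6,8}→3  {5,7,8}→6  {6,7,8}→3
  4 left: {0,4,5,7}→12  {0,4,5,8}→12  {0,4,6,8}→6  {0,4,7,8}→12  {2,3,6,8}→1  {3,4,6,8}→4  {3,5,6,8}→4  {3,6,7,8}→4  {4,5,6,8}→12  {4,5,7,8}→24  {4,6,7,8}→12  {5,6,7,8}→12
  5 left: {0,3,4,6,8}→10  {0,4,5,6,8}→30  {0,4,5,7,8}→60  {0,4,6,7,8}→30  {1,2,3,6,8}→1  {2,3,4,6,8}→5  {2,3,5,6,8}→5  {2,3,6,7,8}→5  {3,4,5,6,8}→20  {3,4,6,7,8}→20  {3,5,6,7,8}→20  {4,5,6,7,8}→60
  6 left: {0,2,3,4,6,8}→15  {0,3,4,5,6,8}→60  {0,3,4,6,7,8}→60  {0,4,5,6,7,8}→180  {1,2,3,4,6,8}→6  {1,2,3,5,6,8}→6  {1,2,3,6,7,8}→6  {2,3,4,5,6,8}→30  {2,3,4,6,7,8}→30  {2,3,5,6,7,8}→30  {3,4,5,6,7,8}→120
  7 left: {0,1,2,3,4,6,8}→21  {0,2,3,4,5,6,8}→105  {0,2,3,4,6,7,8}→105  {0,3,4,5,6,7,8}→420  {1,2,3,4,5,6,8}→42  {1,2,3,4,6,7,8}→42  {1,2,3,5,6,7,8}→42  {2,3,4,5,6,7,8}→210
  placing 0:f first → 336 extensions
  placing 1:a first → 840 extensions
  placing 5:c first → 168 extensions
  placing 7:e first → 168 extensions
total linear extensions = 1512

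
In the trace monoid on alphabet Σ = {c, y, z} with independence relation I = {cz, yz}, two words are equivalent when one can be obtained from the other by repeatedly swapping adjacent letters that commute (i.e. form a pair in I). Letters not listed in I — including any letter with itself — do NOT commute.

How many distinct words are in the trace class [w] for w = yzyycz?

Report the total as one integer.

#0=y has no predecessor
#1=z has no predecessor
#2=y depends on [0:y]
#3=y depends on [2:y]
#4=c depends on [3:y]
#5=z depends on [1:z]
sources: [0:y, 1:z]
N(rest) = Σ N(rest − s) over sources s of rest; N(one piece) = 1:
  size 1 → [4]=1  [5]=1
  size 2 → [1,5]=1  [3,4]=1  [4,5]=2
  size 3 → [1,4,5]=3  [2,3,4]=1  [3,4,5]=3
  size 4 → [0,2,3,4]=1  [1,3,4,5]=6  [2,3,4,5]=4
  first=0(y) contributes 10
  first=1(z) contributes 5
|[w]| = 15

15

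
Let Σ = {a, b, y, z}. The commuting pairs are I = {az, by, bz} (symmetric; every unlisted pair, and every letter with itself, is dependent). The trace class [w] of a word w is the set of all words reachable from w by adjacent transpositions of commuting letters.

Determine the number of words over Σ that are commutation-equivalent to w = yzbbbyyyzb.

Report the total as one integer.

210

drop 0:y onto floor
drop 1:z onto {0:y}
drop 2:b onto floor
drop 3:b onto {2:b}
drop 4:b onto {3:b}
drop 5:y onto {1:z}
drop 6:y onto {5:y}
drop 7:y onto {6:y}
drop 8:z onto {7:y}
drop 9:b onto {4:b}
ground layer = {0:y, 2:b}
drop-orders for the pieces not yet dropped (sum over which currently-grounded one goes next):
  1 to go: {8} 1  {9} 1
  2 to go: {4,9} 1  {7,8} 1  {8,9} 2
  3 to go: {3,4,9} 1  {4,8,9} 3  {6,7,8} 1  {7,8,9} 3
  4 to go: {2,3,4,9} 1  {3,4,8,9} 4  {4,7,8,9} 6  {5,6,7,8} 1  {6,7,8,9} 4
  5 to go: {1,5,6,7,8} 1  {2,3,4,8,9} 5  {3,4,7,8,9} 10  {4,6,7,8,9} 10  {5,6,7,8,9} 5
  6 to go: {0,1,5,6,7,8} 1  {1,5,6,7,8,9} 6  {2,3,4,7,8,9} 15  {3,4,6,7,8,9} 20  {4,5,6,7,8,9} 15
  7 to go: {0,1,5,6,7,8,9} 7  {1,4,5,6,7,8,9} 21  {2,3,4,6,7,8,9} 35  {3,4,5,6,7,8,9} 35
  8 to go: {0,1,4,5,6,7,8,9} 28  {1,3,4,5,6,7,8,9} 56  {2,3,4,5,6,7,8,9} 70
  if 0:y drops first: 126 orders
  if 2:b drops first: 84 orders
heap linearizations: 210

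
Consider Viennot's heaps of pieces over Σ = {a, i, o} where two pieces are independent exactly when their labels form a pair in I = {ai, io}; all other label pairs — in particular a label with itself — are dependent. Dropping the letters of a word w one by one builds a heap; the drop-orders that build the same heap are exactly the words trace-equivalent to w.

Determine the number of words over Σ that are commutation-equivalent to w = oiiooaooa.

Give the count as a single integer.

drop 0:o onto floor
drop 1:i onto floor
drop 2:i onto {1:i}
drop 3:o onto {0:o}
drop 4:o onto {3:o}
drop 5:a onto {4:o}
drop 6:o onto {5:a}
drop 7:o onto {6:o}
drop 8:a onto {7:o}
ground layer = {0:o, 1:i}
drop-orders for the pieces not yet dropped (sum over which currently-grounded one goes next):
  1 to go: {2} 1  {8} 1
  2 to go: {1,2} 1  {2,8} 2  {7,8} 1
  3 to go: {1,2,8} 3  {2,7,8} 3  {6,7,8} 1
  4 to go: {1,2,7,8} 6  {2,6,7,8} 4  {5,6,7,8} 1
  5 to go: {1,2,6,7,8} 10  {2,5,6,7,8} 5  {4,5,6,7,8} 1
  6 to go: {1,2,5,6,7,8} 15  {2,4,5,6,7,8} 6  {3,4,5,6,7,8} 1
  7 to go: {0,3,4,5,6,7,8} 1  {1,2,4,5,6,7,8} 21  {2,3,4,5,6,7,8} 7
  if 0:o drops first: 28 orders
  if 1:i drops first: 8 orders
heap linearizations: 36

36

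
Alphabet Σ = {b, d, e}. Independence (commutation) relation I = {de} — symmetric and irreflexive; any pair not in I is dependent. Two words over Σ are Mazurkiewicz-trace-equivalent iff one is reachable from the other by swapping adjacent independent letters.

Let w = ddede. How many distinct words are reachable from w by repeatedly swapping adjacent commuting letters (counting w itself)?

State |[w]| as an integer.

#0=d has no predecessor
#1=d depends on [0:d]
#2=e has no predecessor
#3=d depends on [1:d]
#4=e depends on [2:e]
sources: [0:d, 2:e]
N(rest) = Σ N(rest − s) over sources s of rest; N(one piece) = 1:
  size 1 → [3]=1  [4]=1
  size 2 → [1,3]=1  [2,4]=1  [3,4]=2
  size 3 → [0,1,3]=1  [1,3,4]=3  [2,3,4]=3
  first=0(d) contributes 6
  first=2(e) contributes 4
|[w]| = 10

10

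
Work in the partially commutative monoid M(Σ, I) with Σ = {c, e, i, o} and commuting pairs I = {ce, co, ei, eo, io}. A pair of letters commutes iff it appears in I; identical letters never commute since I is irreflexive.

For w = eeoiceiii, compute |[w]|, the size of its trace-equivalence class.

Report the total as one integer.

#0=e has no predecessor
#1=e depends on [0:e]
#2=o has no predecessor
#3=i has no predecessor
#4=c depends on [3:i]
#5=e depends on [1:e]
#6=i depends on [4:c]
#7=i depends on [6:i]
#8=i depends on [7:i]
sources: [0:e, 2:o, 3:i]
N(rest) = Σ N(rest − s) over sources s of rest; N(one piece) = 1:
  size 1 → [2]=1  [5]=1  [8]=1
  size 2 → [1,5]=1  [2,5]=2  [2,8]=2  [5,8]=2  [7,8]=1
  size 3 → [0,1,5]=1  [1,2,5]=3  [1,5,8]=3  [2,5,8]=6  [2,7,8]=3  [5,7,8]=3  [6,7,8]=1
  size 4 → [0,1,2,5]=4  [0,1,5,8]=4  [1,2,5,8]=12  [1,5,7,8]=6  [2,5,7,8]=12  [2,6,7,8]=4  [4,6,7,8]=1  [5,6,7,8]=4
  size 5 → [0,1,2,5,8]=20  [0,1,5,7,8]=10  [1,2,5,7,8]=30  [1,5,6,7,8]=10  [2,4,6,7,8]=5  [2,5,6,7,8]=20  [3,4,6,7,8]=1  [4,5,6,7,8]=5
  size 6 → [0,1,2,5,7,8]=60  [0,1,5,6,7,8]=20  [1,2,5,6,7,8]=60  [1,4,5,6,7,8]=15  [2,3,4,6,7,8]=6  [2,4,5,6,7,8]=30  [3,4,5,6,7,8]=6
  size 7 → [0,1,2,5,6,7,8]=140  [0,1,4,5,6,7,8]=35  [1,2,4,5,6,7,8]=105  [1,3,4,5,6,7,8]=21  [2,3,4,5,6,7,8]=42
  first=0(e) contributes 168
  first=2(o) contributes 56
  first=3(i) contributes 280
|[w]| = 504

504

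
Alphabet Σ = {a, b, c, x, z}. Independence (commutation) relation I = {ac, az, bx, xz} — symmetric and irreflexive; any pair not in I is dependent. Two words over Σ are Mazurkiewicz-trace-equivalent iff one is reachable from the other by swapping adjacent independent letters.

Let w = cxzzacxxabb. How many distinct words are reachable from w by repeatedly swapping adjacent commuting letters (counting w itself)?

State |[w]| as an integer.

9

0(c) covers ∅
1(x) covers 0:c
2(z) covers 0:c
3(z) covers 2:z
4(a) covers 1:x
5(c) covers 1:x, 3:z
6(x) covers 4:a, 5:c
7(x) covers 6:x
8(a) covers 7:x
9(b) covers 8:a
10(b) covers 9:b
floor of heap: 0:c
completions by unplaced set U, small U first (add the entries for U minus each lowest piece of U):
  |U|=1: {10}:1
  |U|=2: {9,10}:1
  |U|=3: {8,9,10}:1
  |U|=4: {7,8,9,10}:1
  |U|=5: {6,7,8,9,10}:1
  |U|=6: {4,6,7,8,9,10}:1  {5,6,7,8,9,10}:1
  |U|=7: {3,5,6,7,8,9,10}:1  {4,5,6,7,8,9,10}:2
  |U|=8: {1,4,5,6,7,8,9,10}:2  {2,3,5,6,7,8,9,10}:1  {3,4,5,6,7,8,9,10}:3
  |U|=9: {1,3,4,5,6,7,8,9,10}:5  {2,3,4,5,6,7,8,9,10}:4
  start at 0(c): 9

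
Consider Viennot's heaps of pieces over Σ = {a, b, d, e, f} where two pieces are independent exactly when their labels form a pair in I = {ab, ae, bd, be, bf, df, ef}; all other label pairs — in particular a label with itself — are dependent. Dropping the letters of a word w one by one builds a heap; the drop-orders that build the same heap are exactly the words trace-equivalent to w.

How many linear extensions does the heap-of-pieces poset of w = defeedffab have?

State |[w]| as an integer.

560

#0=d has no predecessor
#1=e depends on [0:d]
#2=f has no predecessor
#3=e depends on [1:e]
#4=e depends on [3:e]
#5=d depends on [4:e]
#6=f depends on [2:f]
#7=f depends on [6:f]
#8=a depends on [5:d, 7:f]
#9=b has no predecessor
sources: [0:d, 2:f, 9:b]
N(rest) = Σ N(rest − s) over sources s of rest; N(one piece) = 1:
  size 1 → [8]=1  [9]=1
  size 2 → [5,8]=1  [7,8]=1  [8,9]=2
  size 3 → [4,5,8]=1  [5,7,8]=2  [5,8,9]=3  [6,7,8]=1  [7,8,9]=3
  size 4 → [2,6,7,8]=1  [3,4,5,8]=1  [4,5,7,8]=3  [4,5,8,9]=4  [5,6,7,8]=3  [5,7,8,9]=8  [6,7,8,9]=4
  size 5 → [1,3,4,5,8]=1  [2,5,6,7,8]=4  [2,6,7,8,9]=5  [3,4,5,7,8]=4  [3,4,5,8,9]=5  [4,5,6,7,8]=6  [4,5,7,8,9]=15  [5,6,7,8,9]=15
  size 6 → [0,1,3,4,5,8]=1  [1,3,4,5,7,8]=5  [1,3,4,5,8,9]=6  [2,4,5,6,7,8]=10  [2,5,6,7,8,9]=24  [3,4,5,6,7,8]=10  [3,4,5,7,8,9]=24  [4,5,6,7,8,9]=36
  size 7 → [0,1,3,4,5,7,8]=6  [0,1,3,4,5,8,9]=7  [1,3,4,5,6,7,8]=15  [1,3,4,5,7,8,9]=35  [2,3,4,5,6,7,8]=20  [2,4,5,6,7,8,9]=70  [3,4,5,6,7,8,9]=70
  size 8 → [0,1,3,4,5,6,7,8]=21  [0,1,3,4,5,7,8,9]=48  [1,2,3,4,5,6,7,8]=35  [1,3,4,5,6,7,8,9]=120  [2,3,4,5,6,7,8,9]=160
  first=0(d) contributes 315
  first=2(f) contributes 189
  first=9(b) contributes 56
|[w]| = 560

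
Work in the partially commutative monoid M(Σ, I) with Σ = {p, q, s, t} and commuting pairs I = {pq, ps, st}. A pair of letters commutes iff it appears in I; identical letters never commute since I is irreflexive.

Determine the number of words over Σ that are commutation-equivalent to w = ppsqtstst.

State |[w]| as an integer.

81

drop 0:p onto floor
drop 1:p onto {0:p}
drop 2:s onto floor
drop 3:q onto {2:s}
drop 4:t onto {1:p, 3:q}
drop 5:s onto {3:q}
drop 6:t onto {4:t}
drop 7:s onto {5:s}
drop 8:t onto {6:t}
ground layer = {0:p, 2:s}
drop-orders for the pieces not yet dropped (sum over which currently-grounded one goes next):
  1 to go: {7} 1  {8} 1
  2 to go: {5,7} 1  {6,8} 1  {7,8} 2
  3 to go: {4,6,8} 1  {5,7,8} 3  {6,7,8} 3
  4 to go: {1,4,6,8} 1  {4,6,7,8} 4  {5,6,7,8} 6
  5 to go: {0,1,4,6,8} 1  {1,4,6,7,8} 5  {4,5,6,7,8} 10
  6 to go: {0,1,4,6,7,8} 6  {1,4,5,6,7,8} 15  {3,4,5,6,7,8} 10
  7 to go: {0,1,4,5,6,7,8} 21  {1,3,4,5,6,7,8} 25  {2,3,4,5,6,7,8} 10
  if 0:p drops first: 35 orders
  if 2:s drops first: 46 orders
heap linearizations: 81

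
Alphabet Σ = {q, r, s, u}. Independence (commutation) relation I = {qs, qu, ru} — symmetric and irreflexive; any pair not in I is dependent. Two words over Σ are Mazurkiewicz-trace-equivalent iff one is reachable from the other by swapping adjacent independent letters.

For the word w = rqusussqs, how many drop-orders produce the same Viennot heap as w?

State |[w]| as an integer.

49

0(r) covers ∅
1(q) covers 0:r
2(u) covers ∅
3(s) covers 0:r, 2:u
4(u) covers 3:s
5(s) covers 4:u
6(s) covers 5:s
7(q) covers 1:q
8(s) covers 6:s
floor of heap: 0:r, 2:u
completions by unplaced set U, small U first (add the entries for U minus each lowest piece of U):
  |U|=1: {7}:1  {8}:1
  |U|=2: {1,7}:1  {6,8}:1  {7,8}:2
  |U|=3: {1,7,8}:3  {5,6,8}:1  {6,7,8}:3
  |U|=4: {1,6,7,8}:6  {4,5,6,8}:1  {5,6,7,8}:4
  |U|=5: {1,5,6,7,8}:10  {3,4,5,6,8}:1  {4,5,6,7,8}:5
  |U|=6: {1,4,5,6,7,8}:15  {2,3,4,5,6,8}:1  {3,4,5,6,7,8}:6
  |U|=7: {1,3,4,5,6,7,8}:21  {2,3,4,5,6,7,8}:7
  start at 0(r): 28
  start at 2(u): 21
sum over floor = 49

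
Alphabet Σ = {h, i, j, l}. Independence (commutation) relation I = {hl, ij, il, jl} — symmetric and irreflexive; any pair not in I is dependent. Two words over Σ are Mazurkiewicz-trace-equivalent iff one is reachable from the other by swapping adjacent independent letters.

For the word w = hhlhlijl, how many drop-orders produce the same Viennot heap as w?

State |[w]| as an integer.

112

drop 0:h onto floor
drop 1:h onto {0:h}
drop 2:l onto floor
drop 3:h onto {1:h}
drop 4:l onto {2:l}
drop 5:i onto {3:h}
drop 6:j onto {3:h}
drop 7:l onto {4:l}
ground layer = {0:h, 2:l}
drop-orders for the pieces not yet dropped (sum over which currently-grounded one goes next):
  1 to go: {5} 1  {6} 1  {7} 1
  2 to go: {4,7} 1  {5,6} 2  {5,7} 2  {6,7} 2
  3 to go: {2,4,7} 1  {3,5,6} 2  {4,5,7} 3  {4,6,7} 3  {5,6,7} 6
  4 to go: {1,3,5,6} 2  {2,4,5,7} 4  {2,4,6,7} 4  {3,5,6,7} 8  {4,5,6,7} 12
  5 to go: {0,1,3,5,6} 2  {1,3,5,6,7} 10  {2,4,5,6,7} 20  {3,4,5,6,7} 20
  6 to go: {0,1,3,5,6,7} 12  {1,3,4,5,6,7} 30  {2,3,4,5,6,7} 40
  if 0:h drops first: 70 orders
  if 2:l drops first: 42 orders
heap linearizations: 112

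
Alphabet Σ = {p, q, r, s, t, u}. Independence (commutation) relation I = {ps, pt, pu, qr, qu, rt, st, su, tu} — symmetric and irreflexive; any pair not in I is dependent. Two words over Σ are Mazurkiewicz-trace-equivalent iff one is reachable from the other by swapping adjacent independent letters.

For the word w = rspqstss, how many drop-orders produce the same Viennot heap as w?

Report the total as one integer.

8

0(r) covers ∅
1(s) covers 0:r
2(p) covers 0:r
3(q) covers 1:s, 2:p
4(s) covers 3:q
5(t) covers 3:q
6(s) covers 4:s
7(s) covers 6:s
floor of heap: 0:r
completions by unplaced set U, small U first (add the entries for U minus each lowest piece of U):
  |U|=1: {5}:1  {7}:1
  |U|=2: {5,7}:2  {6,7}:1
  |U|=3: {4,6,7}:1  {5,6,7}:3
  |U|=4: {4,5,6,7}:4
  |U|=5: {3,4,5,6,7}:4
  |U|=6: {1,3,4,5,6,7}:4  {2,3,4,5,6,7}:4
  start at 0(r): 8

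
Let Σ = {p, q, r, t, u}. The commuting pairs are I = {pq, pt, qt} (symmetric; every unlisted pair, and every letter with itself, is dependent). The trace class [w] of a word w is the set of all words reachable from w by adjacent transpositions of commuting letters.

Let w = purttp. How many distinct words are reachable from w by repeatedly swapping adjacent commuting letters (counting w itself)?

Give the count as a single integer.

3

0(p) covers ∅
1(u) covers 0:p
2(r) covers 1:u
3(t) covers 2:r
4(t) covers 3:t
5(p) covers 2:r
floor of heap: 0:p
completions by unplaced set U, small U first (add the entries for U minus each lowest piece of U):
  |U|=1: {4}:1  {5}:1
  |U|=2: {3,4}:1  {4,5}:2
  |U|=3: {3,4,5}:3
  |U|=4: {2,3,4,5}:3
  start at 0(p): 3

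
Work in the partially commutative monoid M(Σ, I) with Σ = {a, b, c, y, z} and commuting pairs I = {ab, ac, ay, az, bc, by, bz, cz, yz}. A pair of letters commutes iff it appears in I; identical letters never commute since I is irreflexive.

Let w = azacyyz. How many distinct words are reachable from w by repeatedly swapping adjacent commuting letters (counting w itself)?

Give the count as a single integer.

#0=a has no predecessor
#1=z has no predecessor
#2=a depends on [0:a]
#3=c has no predecessor
#4=y depends on [3:c]
#5=y depends on [4:y]
#6=z depends on [1:z]
sources: [0:a, 1:z, 3:c]
N(rest) = Σ N(rest − s) over sources s of rest; N(one piece) = 1:
  size 1 → [2]=1  [5]=1  [6]=1
  size 2 → [0,2]=1  [1,6]=1  [2,5]=2  [2,6]=2  [4,5]=1  [5,6]=2
  size 3 → [0,2,5]=3  [0,2,6]=3  [1,2,6]=3  [1,5,6]=3  [2,4,5]=3  [2,5,6]=6  [3,4,5]=1  [4,5,6]=3
  size 4 → [0,1,2,6]=6  [0,2,4,5]=6  [0,2,5,6]=12  [1,2,5,6]=12  [1,4,5,6]=6  [2,3,4,5]=4  [2,4,5,6]=12  [3,4,5,6]=4
  size 5 → [0,1,2,5,6]=30  [0,2,3,4,5]=10  [0,2,4,5,6]=30  [1,2,4,5,6]=30  [1,3,4,5,6]=10  [2,3,4,5,6]=20
  first=0(a) contributes 60
  first=1(z) contributes 60
  first=3(c) contributes 90
|[w]| = 210

210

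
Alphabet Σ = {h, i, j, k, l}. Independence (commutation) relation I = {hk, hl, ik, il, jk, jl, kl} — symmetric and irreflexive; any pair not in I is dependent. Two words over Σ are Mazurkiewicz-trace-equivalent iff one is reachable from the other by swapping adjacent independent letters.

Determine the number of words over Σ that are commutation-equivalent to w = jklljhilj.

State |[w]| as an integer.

piece 0:j — minimal
piece 1:k — minimal
piece 2:l — minimal
piece 3:l rests on {2:l}
piece 4:j rests on {0:j}
piece 5:h rests on {4:j}
piece 6:i rests on {5:h}
piece 7:l rests on {3:l}
piece 8:j rests on {6:i}
minimal pieces: {0:j, 1:k, 2:l}
ways to finish when only these pieces remain (= sum over removing one remaining piece with nothing left below it):
  1 left: {1}→1  {7}→1  {8}→1
  2 left: {1,7}→2  {1,8}→2  {3,7}→1  {6,8}→1  {7,8}→2
  3 left: {1,3,7}→3  {1,6,8}→3  {1,7,8}→6  {2,3,7}→1  {3,7,8}→3  {5,6,8}→1  {6,7,8}→3
  4 left: {1,2,3,7}→4  {1,3,7,8}→12  {1,5,6,8}→4  {1,6,7,8}→12  {2,3,7,8}→4  {3,6,7,8}→6  {4,5,6,8}→1  {5,6,7,8}→4
  5 left: {0,4,5,6,8}→1  {1,2,3,7,8}→20  {1,3,6,7,8}→30  {1,4,5,6,8}→5  {1,5,6,7,8}→20  {2,3,6,7,8}→10  {3,5,6,7,8}→10  {4,5,6,7,8}→5
  6 left: {0,1,4,5,6,8}→6  {0,4,5,6,7,8}→6  {1,2,3,6,7,8}→60  {1,3,5,6,7,8}→60  {1,4,5,6,7,8}→30  {2,3,5,6,7,8}→20  {3,4,5,6,7,8}→15
  7 left: {0,1,4,5,6,7,8}→42  {0,3,4,5,6,7,8}→21  {1,2,3,5,6,7,8}→140  {1,3,4,5,6,7,8}→105  {2,3,4,5,6,7,8}→35
  placing 0:j first → 280 extensions
  placing 1:k first → 56 extensions
  placing 2:l first → 168 extensions
total linear extensions = 504

504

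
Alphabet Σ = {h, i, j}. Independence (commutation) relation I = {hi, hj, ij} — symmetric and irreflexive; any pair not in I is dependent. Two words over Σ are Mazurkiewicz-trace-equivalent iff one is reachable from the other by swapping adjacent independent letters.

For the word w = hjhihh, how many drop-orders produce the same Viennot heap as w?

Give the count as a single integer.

30

#0=h has no predecessor
#1=j has no predecessor
#2=h depends on [0:h]
#3=i has no predecessor
#4=h depends on [2:h]
#5=h depends on [4:h]
sources: [0:h, 1:j, 3:i]
N(rest) = Σ N(rest − s) over sources s of rest; N(one piece) = 1:
  size 1 → [1]=1  [3]=1  [5]=1
  size 2 → [1,3]=2  [1,5]=2  [3,5]=2  [4,5]=1
  size 3 → [1,3,5]=6  [1,4,5]=3  [2,4,5]=1  [3,4,5]=3
  size 4 → [0,2,4,5]=1  [1,2,4,5]=4  [1,3,4,5]=12  [2,3,4,5]=4
  first=0(h) contributes 20
  first=1(j) contributes 5
  first=3(i) contributes 5
|[w]| = 30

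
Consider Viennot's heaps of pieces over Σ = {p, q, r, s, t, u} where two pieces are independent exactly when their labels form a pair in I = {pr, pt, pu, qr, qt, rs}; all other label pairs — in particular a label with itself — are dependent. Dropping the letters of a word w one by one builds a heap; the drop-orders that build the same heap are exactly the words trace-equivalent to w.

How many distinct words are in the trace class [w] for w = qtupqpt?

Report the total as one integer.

17

0(q) covers ∅
1(t) covers ∅
2(u) covers 0:q, 1:t
3(p) covers 0:q
4(q) covers 2:u, 3:p
5(p) covers 4:q
6(t) covers 2:u
floor of heap: 0:q, 1:t
completions by unplaced set U, small U first (add the entries for U minus each lowest piece of U):
  |U|=1: {5}:1  {6}:1
  |U|=2: {4,5}:1  {5,6}:2
  |U|=3: {3,4,5}:1  {4,5,6}:3
  |U|=4: {2,4,5,6}:3  {3,4,5,6}:4
  |U|=5: {1,2,4,5,6}:3  {2,3,4,5,6}:7
  start at 0(q): 10
  start at 1(t): 7
sum over floor = 17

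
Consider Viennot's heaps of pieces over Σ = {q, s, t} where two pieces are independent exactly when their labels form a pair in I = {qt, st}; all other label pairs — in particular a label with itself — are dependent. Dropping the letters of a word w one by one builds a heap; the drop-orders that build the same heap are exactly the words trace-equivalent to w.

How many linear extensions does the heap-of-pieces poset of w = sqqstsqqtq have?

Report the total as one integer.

45

piece 0:s — minimal
piece 1:q rests on {0:s}
piece 2:q rests on {1:q}
piece 3:s rests on {2:q}
piece 4:t — minimal
piece 5:s rests on {3:s}
piece 6:q rests on {5:s}
piece 7:q rests on {6:q}
piece 8:t rests on {4:t}
piece 9:q rests on {7:q}
minimal pieces: {0:s, 4:t}
ways to finish when only these pieces remain (= sum over removing one remaining piece with nothing left below it):
  1 left: {8}→1  {9}→1
  2 left: {4,8}→1  {7,9}→1  {8,9}→2
  3 left: {4,8,9}→3  {6,7,9}→1  {7,8,9}→3
  4 left: {4,7,8,9}→6  {5,6,7,9}→1  {6,7,8,9}→4
  5 left: {3,5,6,7,9}→1  {4,6,7,8,9}→10  {5,6,7,8,9}→5
  6 left: {2,3,5,6,7,9}→1  {3,5,6,7,8,9}→6  {4,5,6,7,8,9}→15
  7 left: {1,2,3,5,6,7,9}→1  {2,3,5,6,7,8,9}→7  {3,4,5,6,7,8,9}→21
  8 left: {0,1,2,3,5,6,7,9}→1  {1,2,3,5,6,7,8,9}→8  {2,3,4,5,6,7,8,9}→28
  placing 0:s first → 36 extensions
  placing 4:t first → 9 extensions
total linear extensions = 45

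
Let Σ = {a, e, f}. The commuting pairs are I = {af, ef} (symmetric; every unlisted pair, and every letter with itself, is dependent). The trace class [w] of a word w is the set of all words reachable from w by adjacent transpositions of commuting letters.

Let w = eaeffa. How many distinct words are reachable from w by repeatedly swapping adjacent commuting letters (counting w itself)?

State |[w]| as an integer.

15

drop 0:e onto floor
drop 1:a onto {0:e}
drop 2:e onto {1:a}
drop 3:f onto floor
drop 4:f onto {3:f}
drop 5:a onto {2:e}
ground layer = {0:e, 3:f}
drop-orders for the pieces not yet dropped (sum over which currently-grounded one goes next):
  1 to go: {4} 1  {5} 1
  2 to go: {2,5} 1  {3,4} 1  {4,5} 2
  3 to go: {1,2,5} 1  {2,4,5} 3  {3,4,5} 3
  4 to go: {0,1,2,5} 1  {1,2,4,5} 4  {2,3,4,5} 6
  if 0:e drops first: 10 orders
  if 3:f drops first: 5 orders
heap linearizations: 15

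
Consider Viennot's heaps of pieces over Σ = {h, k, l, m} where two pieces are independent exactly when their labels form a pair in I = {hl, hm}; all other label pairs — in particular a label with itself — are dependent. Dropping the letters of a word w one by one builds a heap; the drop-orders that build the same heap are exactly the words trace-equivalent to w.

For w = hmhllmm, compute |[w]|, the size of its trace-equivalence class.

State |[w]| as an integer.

#0=h has no predecessor
#1=m has no predecessor
#2=h depends on [0:h]
#3=l depends on [1:m]
#4=l depends on [3:l]
#5=m depends on [4:l]
#6=m depends on [5:m]
sources: [0:h, 1:m]
N(rest) = Σ N(rest − s) over sources s of rest; N(one piece) = 1:
  size 1 → [2]=1  [6]=1
  size 2 → [0,2]=1  [2,6]=2  [5,6]=1
  size 3 → [0,2,6]=3  [2,5,6]=3  [4,5,6]=1
  size 4 → [0,2,5,6]=6  [2,4,5,6]=4  [3,4,5,6]=1
  size 5 → [0,2,4,5,6]=10  [1,3,4,5,6]=1  [2,3,4,5,6]=5
  first=0(h) contributes 6
  first=1(m) contributes 15
|[w]| = 21

21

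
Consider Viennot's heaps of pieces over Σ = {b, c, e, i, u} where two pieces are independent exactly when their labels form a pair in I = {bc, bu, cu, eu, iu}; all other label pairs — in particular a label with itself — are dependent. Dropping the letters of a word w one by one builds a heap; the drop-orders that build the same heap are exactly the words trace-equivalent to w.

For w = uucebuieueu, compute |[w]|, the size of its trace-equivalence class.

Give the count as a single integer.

462

#0=u has no predecessor
#1=u depends on [0:u]
#2=c has no predecessor
#3=e depends on [2:c]
#4=b depends on [3:e]
#5=u depends on [1:u]
#6=i depends on [4:b]
#7=e depends on [6:i]
#8=u depends on [5:u]
#9=e depends on [7:e]
#10=u depends on [8:u]
sources: [0:u, 2:c]
N(rest) = Σ N(rest − s) over sources s of rest; N(one piece) = 1:
  size 1 → [9]=1  [10]=1
  size 2 → [7,9]=1  [8,10]=1  [9,10]=2
  size 3 → [5,8,10]=1  [6,7,9]=1  [7,9,10]=3  [8,9,10]=3
  size 4 → [1,5,8,10]=1  [4,6,7,9]=1  [5,8,9,10]=4  [6,7,9,10]=4  [7,8,9,10]=6
  size 5 → [0,1,5,8,10]=1  [1,5,8,9,10]=5  [3,4,6,7,9]=1  [4,6,7,9,10]=5  [5,7,8,9,10]=10  [6,7,8,9,10]=10
  size 6 → [0,1,5,8,9,10]=6  [1,5,7,8,9,10]=15  [2,3,4,6,7,9]=1  [3,4,6,7,9,10]=6  [4,6,7,8,9,10]=15  [5,6,7,8,9,10]=20
  size 7 → [0,1,5,7,8,9,10]=21  [1,5,6,7,8,9,10]=35  [2,3,4,6,7,9,10]=7  [3,4,6,7,8,9,10]=21  [4,5,6,7,8,9,10]=35
  size 8 → [0,1,5,6,7,8,9,10]=56  [1,4,5,6,7,8,9,10]=70  [2,3,4,6,7,8,9,10]=28  [3,4,5,6,7,8,9,10]=56
  size 9 → [0,1,4,5,6,7,8,9,10]=126  [1,3,4,5,6,7,8,9,10]=126  [2,3,4,5,6,7,8,9,10]=84
  first=0(u) contributes 210
  first=2(c) contributes 252
|[w]| = 462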